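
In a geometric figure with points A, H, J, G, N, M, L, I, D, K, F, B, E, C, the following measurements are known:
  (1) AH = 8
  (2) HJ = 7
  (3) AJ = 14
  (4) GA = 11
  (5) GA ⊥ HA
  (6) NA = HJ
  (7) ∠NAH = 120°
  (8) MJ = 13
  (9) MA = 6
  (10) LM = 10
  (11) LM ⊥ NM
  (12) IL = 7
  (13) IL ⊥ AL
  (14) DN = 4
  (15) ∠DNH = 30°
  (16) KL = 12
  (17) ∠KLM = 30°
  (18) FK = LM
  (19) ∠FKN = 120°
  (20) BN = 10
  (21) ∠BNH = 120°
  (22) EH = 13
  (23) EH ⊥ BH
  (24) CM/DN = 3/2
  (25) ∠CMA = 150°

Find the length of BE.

From the given relations: NA = HJ = 7.
Step 1: By the law of cosines on triangle HAN: HN² = 8² + 7² − 2·8·7·cos(120°) = 169, so HN = 13.
Step 2: By the law of cosines on triangle BNH: BH² = 10² + 13² − 2·10·13·cos(120°) = 399, so BH ≈ 19.97.
Step 3: By the law of cosines on triangle BHE: BE² = 19.97² + 13² − 2·19.97·13·cos(90°) = 568, so BE = 2·√142.

Therefore, the length of BE = 2·√142.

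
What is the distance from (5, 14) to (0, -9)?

The horizontal distance is |0 - 5| = 5 and the vertical distance is |-9 - 14| = 23.
By the Pythagorean theorem, d = sqrt(5^2 + 23^2) = sqrt(554).

sqrt(554)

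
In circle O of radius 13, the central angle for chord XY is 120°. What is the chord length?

Chord = 2(13) sin(60°) = 13*sqrt(3)

13*sqrt(3)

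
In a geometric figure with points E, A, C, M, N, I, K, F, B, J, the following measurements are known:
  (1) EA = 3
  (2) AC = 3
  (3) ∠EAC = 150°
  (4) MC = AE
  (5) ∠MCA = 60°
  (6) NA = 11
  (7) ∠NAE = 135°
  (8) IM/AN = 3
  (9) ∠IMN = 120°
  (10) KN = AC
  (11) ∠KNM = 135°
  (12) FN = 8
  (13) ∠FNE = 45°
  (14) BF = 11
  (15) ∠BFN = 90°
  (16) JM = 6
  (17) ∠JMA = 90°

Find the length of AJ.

From the given relations: MC = AE = 3.
Step 1: By the law of cosines on triangle ACM: AM² = 3² + 3² − 2·3·3·cos(60°) = 9, so AM = 3.
Step 2: By the law of cosines on triangle AMJ: AJ² = 3² + 6² − 2·3·6·cos(90°) = 45, so AJ = 3·√5.

Therefore, the length of AJ = 3·√5.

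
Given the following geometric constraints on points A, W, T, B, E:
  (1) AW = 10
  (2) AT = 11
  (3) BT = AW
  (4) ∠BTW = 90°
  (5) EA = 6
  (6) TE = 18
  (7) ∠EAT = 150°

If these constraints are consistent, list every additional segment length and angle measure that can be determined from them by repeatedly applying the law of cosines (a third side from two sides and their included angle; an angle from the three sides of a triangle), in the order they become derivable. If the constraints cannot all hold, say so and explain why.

These constraints are not satisfiable: by the triangle inequality in triangle ATE, (2) AT = 11 and (5) EA = 6 force TE ≤ 11 + 6 = 17, but (6) says TE = 18. No planar figure meets all of them, so nothing further can be derived.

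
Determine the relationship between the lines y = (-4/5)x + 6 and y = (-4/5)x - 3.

Slope of line 1: m1 = -4/5
Slope of line 2: m2 = -4/5
Two lines are parallel if and only if they have equal slopes (or both are vertical).
Here m1 = m2 = -4/5, confirming the lines are parallel.

Parallel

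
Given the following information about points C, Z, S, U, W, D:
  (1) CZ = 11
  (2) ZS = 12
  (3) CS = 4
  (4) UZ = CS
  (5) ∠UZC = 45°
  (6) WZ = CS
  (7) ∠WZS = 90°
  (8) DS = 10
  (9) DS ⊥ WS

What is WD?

From the given relations: WZ = CS = 4.
Step 1: By the law of cosines on triangle SZW: SW² = 12² + 4² − 2·12·4·cos(90°) = 160, so SW = 4·√10.
Step 2: By the law of cosines on triangle WSD: WD² = (4·√10)² + 10² − 2·4·√10·10·cos(90°) = 260, so WD = 2·√65.

Therefore, the length of WD = 2·√65.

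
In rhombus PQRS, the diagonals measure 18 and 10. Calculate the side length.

The diagonals of a rhombus bisect each other at right angles.
Half-diagonals: 18/2 = 9 and 10/2 = 5
side = sqrt(9^2 + 5^2)
side = sqrt(81 + 25)
side = sqrt(106)

sqrt(106)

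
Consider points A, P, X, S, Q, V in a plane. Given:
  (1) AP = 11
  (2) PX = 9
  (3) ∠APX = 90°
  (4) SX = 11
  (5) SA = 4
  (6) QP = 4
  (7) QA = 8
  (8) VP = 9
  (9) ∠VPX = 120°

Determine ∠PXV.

Step 1: By the law of cosines on triangle XPV: XV² = 9² + 9² − 2·9·9·cos(120°) = 243, so XV = 9·√3.
Step 2: By the inverse law of cosines on triangle PXV: cos(∠PXV) = (9² + (9·√3)² − 9²) / (2·9·9·√3) = 243/280.59 = 0.866, so ∠PXV = 30°.

Therefore, the measure of angle ∠PXV = 30°.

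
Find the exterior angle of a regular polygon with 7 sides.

Each exterior angle of a regular n-gon is 360 / n.
For n = 7: 360 / 7 = 360/7 degrees.

360/7 degrees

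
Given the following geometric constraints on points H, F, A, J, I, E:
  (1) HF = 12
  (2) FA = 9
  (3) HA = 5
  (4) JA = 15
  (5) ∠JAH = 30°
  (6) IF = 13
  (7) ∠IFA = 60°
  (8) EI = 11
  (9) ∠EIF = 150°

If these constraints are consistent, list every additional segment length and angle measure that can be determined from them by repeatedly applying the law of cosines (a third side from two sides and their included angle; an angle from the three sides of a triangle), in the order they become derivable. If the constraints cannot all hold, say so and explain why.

The constraints are consistent. Derivable facts, in order:
After 1 step:
- AI = √133
- FE ≈ 23.19
- HJ ≈ 10.96
- ∠AFH = 22.19°
- ∠AHF = 42.83°
- ∠FAH = 114.97°
After 2 steps:
- ∠AHJ = 136.81°
- ∠AIF = 42.52°
- ∠AJH = 13.19°
- ∠EFI = 13.72°
- ∠FAI = 77.48°
- ∠FEI = 16.28°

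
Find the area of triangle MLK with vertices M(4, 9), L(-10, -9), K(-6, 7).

Using the Shoelace formula for a triangle:
Area = (1/2)|x0(y1 - y2) + x1(y2 - y0) + x2(y0 - y1)|
Area = (1/2)|4(-9 - 7) + -10(7 - 9) + -6(9 - -9)|
Area = (1/2)|-64 + 20 + -108|
Area = (1/2)|-152|
Area = (1/2)(152)
Area = 76

76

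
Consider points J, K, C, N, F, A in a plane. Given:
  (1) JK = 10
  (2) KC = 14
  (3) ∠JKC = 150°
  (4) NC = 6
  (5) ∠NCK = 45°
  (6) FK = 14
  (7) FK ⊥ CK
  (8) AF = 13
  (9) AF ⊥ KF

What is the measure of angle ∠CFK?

Step 1: By the law of cosines on triangle FKC: FC² = 14² + 14² − 2·14·14·cos(90°) = 392, so FC = 14·√2.
Step 2: By the inverse law of cosines on triangle CFK: cos(∠CFK) = ((14·√2)² + 14² − 14²) / (2·14·√2·14) = 392/554.37 = 0.7071, so ∠CFK = 45°.

Therefore, the measure of angle ∠CFK = 45°.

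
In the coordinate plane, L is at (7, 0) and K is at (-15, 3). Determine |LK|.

d = sqrt((-22)^2 + (3)^2) = sqrt(493)

sqrt(493)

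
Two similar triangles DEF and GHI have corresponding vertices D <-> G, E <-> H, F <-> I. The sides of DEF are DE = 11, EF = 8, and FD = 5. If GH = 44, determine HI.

Similar triangles have proportional sides. Setting up the proportion:
GH / DE = HI / EF
44 / 11 = HI / 8
HI = 8 * 44 / 11 = 32.

32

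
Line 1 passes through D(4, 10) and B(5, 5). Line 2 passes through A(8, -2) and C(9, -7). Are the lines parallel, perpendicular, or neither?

Slope of line 1: m1 = (5 - 10)/(5 - 4) = -5/1 = -5
Slope of line 2: m2 = (-7 - -2)/(9 - 8) = -5/1 = -5
m1 = m2, so the lines are parallel.

Parallel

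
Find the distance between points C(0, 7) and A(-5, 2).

The horizontal distance is |-5 - 0| = 5 and the vertical distance is |2 - 7| = 5.
By the Pythagorean theorem, d = sqrt(5^2 + 5^2) = sqrt(50) = 5*sqrt(2).

5*sqrt(2)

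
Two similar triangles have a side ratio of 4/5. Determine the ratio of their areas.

Area ratio = (side ratio)^2 = (4/5)^2 = 16:25.

16:25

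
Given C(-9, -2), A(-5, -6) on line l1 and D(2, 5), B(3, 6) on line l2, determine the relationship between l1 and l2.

Slope of line 1: m1 = (-6 - -2)/(-5 - -9) = -4/4 = -1
Slope of line 2: m2 = (6 - 5)/(3 - 2) = 1/1 = 1
Two lines are perpendicular when the product of their slopes is -1 (negative reciprocals).
m1 * m2 = (-1) * (1) = -1, confirming perpendicularity.

Perpendicular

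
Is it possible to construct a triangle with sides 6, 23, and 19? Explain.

Yes.
The triangle inequality requires that the sum of any two sides exceeds the third.
Here 6 + 19 = 25 > 23, so the condition is met.

Yes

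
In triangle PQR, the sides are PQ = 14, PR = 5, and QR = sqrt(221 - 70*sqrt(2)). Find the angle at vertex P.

cos(P) = (14² + 5² - (sqrt(221 - 70*sqrt(2)))²) / (2 × 14 × 5) = sqrt(2)/2, so P = arccos(sqrt(2)/2) = 45°.

45°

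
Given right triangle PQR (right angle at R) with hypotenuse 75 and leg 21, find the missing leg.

Rearranging the Pythagorean theorem to solve for the unknown leg:
leg^2 = hypotenuse^2 - known_leg^2 = 5625 - 441 = 5184
leg = sqrt(5184) = 72.

72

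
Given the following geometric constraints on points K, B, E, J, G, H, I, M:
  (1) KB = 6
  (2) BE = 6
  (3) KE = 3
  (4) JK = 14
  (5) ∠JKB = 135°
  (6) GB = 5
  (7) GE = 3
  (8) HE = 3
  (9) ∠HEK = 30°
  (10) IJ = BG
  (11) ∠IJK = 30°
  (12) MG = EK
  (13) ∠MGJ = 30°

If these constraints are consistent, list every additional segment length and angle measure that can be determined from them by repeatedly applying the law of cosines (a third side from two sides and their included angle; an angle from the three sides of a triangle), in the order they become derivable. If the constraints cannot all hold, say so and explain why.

The constraints are consistent. Derivable facts, in order:
After 1 step:
- BJ ≈ 18.73
- KH ≈ 1.55
- KI ≈ 9.99
- ∠BEG = 56.25°
- ∠BEK = 75.52°
- ∠BGE = 93.82°
- ∠BKE = 75.52°
- ∠EBG = 29.93°
- ∠EBK = 28.96°
After 2 steps:
- ∠BJK = 13.09°
- ∠EHK = 75°
- ∠EKH = 75°
- ∠IKJ = 14.5°
- ∠JBK = 31.91°
- ∠JIK = 135.5°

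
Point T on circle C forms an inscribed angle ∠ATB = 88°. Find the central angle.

Central angle = 2 × 88° = 176° (inscribed angle theorem).

176°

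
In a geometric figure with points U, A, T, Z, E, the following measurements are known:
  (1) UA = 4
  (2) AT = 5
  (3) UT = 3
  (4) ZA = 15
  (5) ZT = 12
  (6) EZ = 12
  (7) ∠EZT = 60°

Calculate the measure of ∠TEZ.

Step 1: By the law of cosines on triangle EZT: ET² = 12² + 12² − 2·12·12·cos(60°) = 144, so ET = 12.
Step 2: By the inverse law of cosines on triangle TEZ: cos(∠TEZ) = (12² + 12² − 12²) / (2·12·12) = 144/288 = 0.5, so ∠TEZ = 60°.

Therefore, the measure of angle ∠TEZ = 60°.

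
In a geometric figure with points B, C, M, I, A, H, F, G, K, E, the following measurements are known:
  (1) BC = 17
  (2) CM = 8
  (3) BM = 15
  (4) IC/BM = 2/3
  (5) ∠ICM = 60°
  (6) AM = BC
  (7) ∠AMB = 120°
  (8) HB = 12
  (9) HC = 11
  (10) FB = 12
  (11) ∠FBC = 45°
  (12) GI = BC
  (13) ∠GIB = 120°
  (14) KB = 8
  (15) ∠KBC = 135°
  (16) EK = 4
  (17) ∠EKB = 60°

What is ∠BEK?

Step 1: By the law of cosines on triangle EKB: EB² = 4² + 8² − 2·4·8·cos(60°) = 48, so EB = 4·√3.
Step 2: By the inverse law of cosines on triangle BEK: cos(∠BEK) = ((4·√3)² + 4² − 8²) / (2·4·√3·4) = 0/55.43 = 0, so ∠BEK = 90°.

Therefore, the measure of angle ∠BEK = 90°.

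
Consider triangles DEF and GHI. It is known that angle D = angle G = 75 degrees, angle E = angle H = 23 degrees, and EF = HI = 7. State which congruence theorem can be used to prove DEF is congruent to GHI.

Consider the given information: angle D = angle G = 75 degrees, angle E = angle H = 23 degrees, and EF = HI = 7
This is not SSS or HL: SSS requires all three pairs of sides, but we don't have that. HL only applies to right triangles with matching hypotenuse and leg.
The correct criterion is AAS. Two pairs of corresponding angles and a non-included side are equal (Angle-Angle-Side).

AAS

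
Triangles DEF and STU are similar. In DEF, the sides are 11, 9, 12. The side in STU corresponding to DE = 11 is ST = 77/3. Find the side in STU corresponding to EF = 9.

Since the triangles are similar, the ratio of corresponding sides is constant.
Scale factor k = ST / DE = 77/3 / 11 = 7/3
TU = k * EF = 7/3 * 9 = 21

21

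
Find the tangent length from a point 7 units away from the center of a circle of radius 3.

tangent = √(d² - r²) = √(7² - 3²) = √(49 - 9) = √40 = 2*sqrt(10)

2*sqrt(10)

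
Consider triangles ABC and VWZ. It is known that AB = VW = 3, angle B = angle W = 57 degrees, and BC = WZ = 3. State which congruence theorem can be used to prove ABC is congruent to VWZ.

Consider the given information: AB = VW = 3, angle B = angle W = 57 degrees, and BC = WZ = 3
This is not SSS or HL: SSS requires all three pairs of sides, but we don't have that. HL only applies to right triangles with matching hypotenuse and leg.
The correct criterion is SAS. Two pairs of corresponding sides and the included angle are equal (Side-Angle-Side).

SAS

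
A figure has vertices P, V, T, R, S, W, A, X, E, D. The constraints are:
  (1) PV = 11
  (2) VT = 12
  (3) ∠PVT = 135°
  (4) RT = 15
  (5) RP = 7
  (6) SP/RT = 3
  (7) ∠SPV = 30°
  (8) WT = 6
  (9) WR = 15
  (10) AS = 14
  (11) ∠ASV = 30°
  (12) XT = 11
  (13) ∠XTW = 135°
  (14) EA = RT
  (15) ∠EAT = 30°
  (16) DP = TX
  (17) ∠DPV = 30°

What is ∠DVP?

From the given relations: DP = TX = 11.
Step 1: By the law of cosines on triangle VPD: VD² = 11² + 11² − 2·11·11·cos(30°) = 32.42, so VD ≈ 5.69.
Step 2: By the inverse law of cosines on triangle DVP: cos(∠DVP) = (5.69² + 11² − 11²) / (2·5.69·11) = 32.42/125.27 = 0.2588, so ∠DVP = 75°.

Therefore, the measure of angle ∠DVP = 75°.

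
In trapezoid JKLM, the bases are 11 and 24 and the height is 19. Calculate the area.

A trapezoid's area equals the midsegment times the height.
The midsegment is (11 + 24) / 2 = 35/2.
Area = 35/2 * 19 = 665/2.

665/2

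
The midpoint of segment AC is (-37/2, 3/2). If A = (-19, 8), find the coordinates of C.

Using the midpoint formula: M = ((x1 + x2)/2, (y1 + y2)/2)
We know M = (-37/2, 3/2) and A = (-19, 8)
For x: -37/2 = (-19 + x2)/2, so x2 = 2*-37/2 - -19 = -18
For y: 3/2 = (8 + y2)/2, so y2 = 2*3/2 - 8 = -5
C = (-18, -5)

(-18, -5)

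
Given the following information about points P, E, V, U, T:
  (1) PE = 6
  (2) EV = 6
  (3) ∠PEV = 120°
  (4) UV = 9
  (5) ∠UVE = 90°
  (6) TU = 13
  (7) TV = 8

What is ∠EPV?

Step 1: By the law of cosines on triangle PEV: PV² = 6² + 6² − 2·6·6·cos(120°) = 108, so PV = 6·√3.
Step 2: By the inverse law of cosines on triangle EPV: cos(∠EPV) = (6² + (6·√3)² − 6²) / (2·6·6·√3) = 108/124.71 = 0.866, so ∠EPV = 30°.

Therefore, the measure of angle ∠EPV = 30°.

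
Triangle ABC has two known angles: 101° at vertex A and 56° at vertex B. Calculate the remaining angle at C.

The interior angles sum to 180°: angle C = 180 - 101 - 56 = 23°.
The triangle is obtuse (angles 101°, 56°, 23°).

23 degrees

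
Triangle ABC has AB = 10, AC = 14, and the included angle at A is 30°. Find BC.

By the law of cosines: BC^2 = AB^2 + AC^2 - 2*AB*AC*cos(A)
BC^2 = 10^2 + 14^2 - 2*10*14*cos(30°)
BC^2 = 100 + 196 - 280*(sqrt(3)/2)
BC^2 = 296 - 140*sqrt(3)
BC = 2*sqrt(74 - 35*sqrt(3))

2*sqrt(74 - 35*sqrt(3))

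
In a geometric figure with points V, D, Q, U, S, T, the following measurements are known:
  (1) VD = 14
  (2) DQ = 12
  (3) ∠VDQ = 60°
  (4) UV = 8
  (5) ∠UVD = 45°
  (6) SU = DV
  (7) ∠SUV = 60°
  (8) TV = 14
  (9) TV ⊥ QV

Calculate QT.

Step 1: By the law of cosines on triangle VDQ: VQ² = 14² + 12² − 2·14·12·cos(60°) = 172, so VQ = 2·√43.
Step 2: By the law of cosines on triangle QVT: QT² = (2·√43)² + 14² − 2·2·√43·14·cos(90°) = 368, so QT = 4·√23.

Therefore, the length of QT = 4·√23.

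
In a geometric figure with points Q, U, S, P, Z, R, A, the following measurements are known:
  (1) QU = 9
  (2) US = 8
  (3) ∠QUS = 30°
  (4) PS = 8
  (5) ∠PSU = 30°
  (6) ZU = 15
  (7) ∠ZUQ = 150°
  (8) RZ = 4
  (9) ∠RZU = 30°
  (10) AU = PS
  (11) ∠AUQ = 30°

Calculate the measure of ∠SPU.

Step 1: By the law of cosines on triangle PSU: PU² = 8² + 8² − 2·8·8·cos(30°) = 17.15, so PU ≈ 4.14.
Step 2: By the inverse law of cosines on triangle SPU: cos(∠SPU) = (8² + 4.14² − 8²) / (2·8·4.14) = 17.15/66.26 = 0.2588, so ∠SPU = 75°.

Therefore, the measure of angle ∠SPU = 75°.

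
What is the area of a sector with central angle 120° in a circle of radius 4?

The full circle has area πr² = π(4)² = 16*pi.
The sector covers 120° out of 360°, a fraction of 1/3.
Sector area = 16*pi × 1/3 = 16*pi/3.

16*pi/3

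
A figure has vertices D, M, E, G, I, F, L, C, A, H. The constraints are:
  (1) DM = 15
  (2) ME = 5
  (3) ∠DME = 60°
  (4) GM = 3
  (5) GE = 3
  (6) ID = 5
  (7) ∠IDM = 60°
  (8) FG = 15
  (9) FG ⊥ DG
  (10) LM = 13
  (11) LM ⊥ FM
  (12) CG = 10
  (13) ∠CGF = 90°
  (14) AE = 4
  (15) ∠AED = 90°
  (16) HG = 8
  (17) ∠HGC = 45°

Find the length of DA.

Step 1: By the law of cosines on triangle EMD: ED² = 5² + 15² − 2·5·15·cos(60°) = 175, so ED = 5·√7.
Step 2: By the law of cosines on triangle DEA: DA² = (5·√7)² + 4² − 2·5·√7·4·cos(90°) = 191, so DA = √191.

Therefore, the length of DA = √191.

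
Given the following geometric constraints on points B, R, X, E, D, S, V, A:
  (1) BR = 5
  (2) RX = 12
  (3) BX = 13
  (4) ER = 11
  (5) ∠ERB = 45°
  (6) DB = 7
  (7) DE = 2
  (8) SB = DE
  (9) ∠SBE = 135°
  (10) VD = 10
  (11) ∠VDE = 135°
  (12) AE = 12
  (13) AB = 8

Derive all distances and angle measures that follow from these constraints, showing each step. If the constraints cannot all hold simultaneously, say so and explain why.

The constraints are consistent.

From the given relations:
  SB = DE = 2

Step 1: From BR = 5, RE = 11, and ∠BRE = 45°, by the law of cosines:
  BE² = BR² + RE² - 2·BR·RE·cos(45°) = 25 + 121 - 77.78 = 68.22
  BE ≈ 8.26

Step 2: From ED = 2, DV = 10, and ∠EDV = 135°, by the law of cosines:
  EV² = ED² + DV² - 2·ED·DV·cos(135°) = 4 + 100 + 28.28 = 132.3
  EV ≈ 11.5

Step 3: From BR = 5, BX = 13, RX = 12, by the inverse law of cosines:
  cos(∠RBX) = (BR² + BX² - RX²) / (2·BR·BX)
  ∠RBX = 67.38°

Step 4: From RB = 5, RX = 12, BX = 13, by the inverse law of cosines:
  cos(∠BRX) = (RB² + RX² - BX²) / (2·RB·RX)
  ∠BRX = 90°

Step 5: From XB = 13, XR = 12, BR = 5, by the inverse law of cosines:
  cos(∠BXR) = (XB² + XR² - BR²) / (2·XB·XR)
  ∠BXR = 22.62°

Step 6: From EB = 8.26, BS = 2, and ∠EBS = 135°, by the law of cosines:
  ES² = EB² + BS² - 2·EB·BS·cos(135°) = 68.22 + 4 + 23.36 = 95.58
  ES ≈ 9.78

Step 7: From BA = 8, BE = 8.26, AE = 12, by the inverse law of cosines:
  cos(∠ABE) = (BA² + BE² - AE²) / (2·BA·BE)
  ∠ABE = 95.11°

Step 8: From BD = 7, BE = 8.26, DE = 2, by the inverse law of cosines:
  cos(∠DBE) = (BD² + BE² - DE²) / (2·BD·BE)
  ∠DBE = 11.73°

Step 9: From BE = 8.26, BR = 5, ER = 11, by the inverse law of cosines:
  cos(∠EBR) = (BE² + BR² - ER²) / (2·BE·BR)
  ∠EBR = 109.66°

Step 10: From EA = 12, EB = 8.26, AB = 8, by the inverse law of cosines:
  cos(∠AEB) = (EA² + EB² - AB²) / (2·EA·EB)
  ∠AEB = 41.61°

Step 11: From EB = 8.26, ED = 2, BD = 7, by the inverse law of cosines:
  cos(∠BED) = (EB² + ED² - BD²) / (2·EB·ED)
  ∠BED = 45.35°

Step 12: From EB = 8.26, ER = 11, BR = 5, by the inverse law of cosines:
  cos(∠BER) = (EB² + ER² - BR²) / (2·EB·ER)
  ∠BER = 25.34°

Step 13: From ED = 2, EV = 11.5, DV = 10, by the inverse law of cosines:
  cos(∠DEV) = (ED² + EV² - DV²) / (2·ED·EV)
  ∠DEV = 37.94°

Step 14: From DB = 7, DE = 2, BE = 8.26, by the inverse law of cosines:
  cos(∠BDE) = (DB² + DE² - BE²) / (2·DB·DE)
  ∠BDE = 122.92°

Step 15: From VD = 10, VE = 11.5, DE = 2, by the inverse law of cosines:
  cos(∠DVE) = (VD² + VE² - DE²) / (2·VD·VE)
  ∠DVE = 7.06°

Step 16: From AB = 8, AE = 12, BE = 8.26, by the inverse law of cosines:
  cos(∠BAE) = (AB² + AE² - BE²) / (2·AB·AE)
  ∠BAE = 43.28°

Step 17: From EB = 8.26, ES = 9.78, BS = 2, by the inverse law of cosines:
  cos(∠BES) = (EB² + ES² - BS²) / (2·EB·ES)
  ∠BES = 8.32°

Step 18: From SB = 2, SE = 9.78, BE = 8.26, by the inverse law of cosines:
  cos(∠BSE) = (SB² + SE² - BE²) / (2·SB·SE)
  ∠BSE = 36.68°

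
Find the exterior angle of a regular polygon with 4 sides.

Each exterior angle of a regular n-gon is 360 / n.
For n = 4: 360 / 4 = 90 degrees.

90 degrees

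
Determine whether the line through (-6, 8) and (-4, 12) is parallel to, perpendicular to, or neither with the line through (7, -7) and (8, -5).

Slope of line 1: m1 = (12 - 8)/(-4 - -6) = 4/2 = 2
Slope of line 2: m2 = (-5 - -7)/(8 - 7) = 2/1 = 2
Two lines are parallel if and only if they have equal slopes (or both are vertical).
Here m1 = m2 = 2, confirming the lines are parallel.

Parallel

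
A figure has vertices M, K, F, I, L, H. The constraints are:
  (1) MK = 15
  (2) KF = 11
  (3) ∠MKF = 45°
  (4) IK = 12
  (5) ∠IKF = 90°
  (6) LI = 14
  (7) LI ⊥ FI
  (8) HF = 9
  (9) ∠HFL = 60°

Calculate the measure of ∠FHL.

Step 1: By the law of cosines on triangle FKI: FI² = 11² + 12² − 2·11·12·cos(90°) = 265, so FI ≈ 16.28.
Step 2: By the law of cosines on triangle LIF: LF² = 14² + 16.28² − 2·14·16.28·cos(90°) = 461, so LF ≈ 21.47.
Step 3: By the law of cosines on triangle HFL: HL² = 9² + 21.47² − 2·9·21.47·cos(60°) = 348.76, so HL ≈ 18.68.
Step 4: By the inverse law of cosines on triangle FHL: cos(∠FHL) = (9² + 18.68² − 21.47²) / (2·9·18.68) = -31.24/336.15 = -0.0929, so ∠FHL = 95.33°.

Therefore, the measure of angle ∠FHL = 95.33°.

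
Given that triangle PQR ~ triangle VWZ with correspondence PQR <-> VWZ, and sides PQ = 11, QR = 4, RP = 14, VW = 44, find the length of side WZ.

Since the triangles are similar, the ratio of corresponding sides is constant.
Scale factor k = VW / PQ = 44 / 11 = 4
WZ = k * QR = 4 * 4 = 16

16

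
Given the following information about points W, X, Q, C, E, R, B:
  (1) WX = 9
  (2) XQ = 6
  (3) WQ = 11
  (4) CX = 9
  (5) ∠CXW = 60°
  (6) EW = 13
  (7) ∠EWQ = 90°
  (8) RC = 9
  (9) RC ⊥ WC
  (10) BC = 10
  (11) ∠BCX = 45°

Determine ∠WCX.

Step 1: By the law of cosines on triangle CXW: CW² = 9² + 9² − 2·9·9·cos(60°) = 81, so CW = 9.
Step 2: By the inverse law of cosines on triangle WCX: cos(∠WCX) = (9² + 9² − 9²) / (2·9·9) = 81/162 = 0.5, so ∠WCX = 60°.

Therefore, the measure of angle ∠WCX = 60°.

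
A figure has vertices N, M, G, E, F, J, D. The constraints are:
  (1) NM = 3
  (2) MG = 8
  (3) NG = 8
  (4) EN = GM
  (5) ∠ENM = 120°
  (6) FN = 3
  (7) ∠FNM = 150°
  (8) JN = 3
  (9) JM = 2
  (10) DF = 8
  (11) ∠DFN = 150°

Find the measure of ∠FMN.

Step 1: By the law of cosines on triangle MNF: MF² = 3² + 3² − 2·3·3·cos(150°) = 33.59, so MF ≈ 5.8.
Step 2: By the inverse law of cosines on triangle FMN: cos(∠FMN) = (5.8² + 3² − 3²) / (2·5.8·3) = 33.59/34.77 = 0.9659, so ∠FMN = 15°.

Therefore, the measure of angle ∠FMN = 15°.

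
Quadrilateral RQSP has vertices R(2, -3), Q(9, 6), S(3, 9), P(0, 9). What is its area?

Shoelace: sum of cross terms = 111, Area = (1/2)|111| = 111/2

111/2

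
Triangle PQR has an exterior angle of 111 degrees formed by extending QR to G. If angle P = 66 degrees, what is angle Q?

By the exterior angle theorem: exterior angle = sum of remote interior angles.
111 = 66 + angle Q
angle Q = 111 - 66 = 45 degrees

45 degrees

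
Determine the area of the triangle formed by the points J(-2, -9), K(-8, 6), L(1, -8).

The Shoelace formula computes the area from vertex coordinates by summing cross products.
For vertices (-2,-9), (-8,6), (1,-8):
Signed sum = -2*6 - -8*-9 + -8*-8 - 1*6 + 1*-9 - -2*-8
= -84 + 58 + -25 = -51
Area = (1/2)|-51| = 51/2.

51/2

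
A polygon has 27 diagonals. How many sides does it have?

Using d = n(n - 3)/2, we solve 27 = n(n - 3)/2.
So n(n - 3) = 54.
Testing n = 9: 9 * 6 = 54 = 54. Correct.
The polygon has 9 sides.

9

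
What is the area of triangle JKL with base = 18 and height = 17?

Area = (1/2) * base * height
Area = (1/2) * 18 * 17
Area = 153

153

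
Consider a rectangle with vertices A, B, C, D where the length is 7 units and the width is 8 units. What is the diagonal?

d = sqrt(7^2 + 8^2) = sqrt(113)

sqrt(113)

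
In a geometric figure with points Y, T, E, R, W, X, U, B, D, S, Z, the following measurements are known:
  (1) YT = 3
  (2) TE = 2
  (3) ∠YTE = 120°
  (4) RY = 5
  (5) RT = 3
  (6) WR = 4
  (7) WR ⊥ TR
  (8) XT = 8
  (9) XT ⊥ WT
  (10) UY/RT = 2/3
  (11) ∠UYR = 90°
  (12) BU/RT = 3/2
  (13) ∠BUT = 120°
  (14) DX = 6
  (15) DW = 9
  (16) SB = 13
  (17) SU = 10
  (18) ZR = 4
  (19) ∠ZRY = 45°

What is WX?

Step 1: By the law of cosines on triangle WRT: WT² = 4² + 3² − 2·4·3·cos(90°) = 25, so WT = 5.
Step 2: By the law of cosines on triangle WTX: WX² = 5² + 8² − 2·5·8·cos(90°) = 89, so WX = √89.

Therefore, the length of WX = √89.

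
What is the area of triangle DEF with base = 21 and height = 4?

A triangle's area is half the area of a rectangle with the same base and height.
Area = (1/2) * 21 * 4 = 42.

42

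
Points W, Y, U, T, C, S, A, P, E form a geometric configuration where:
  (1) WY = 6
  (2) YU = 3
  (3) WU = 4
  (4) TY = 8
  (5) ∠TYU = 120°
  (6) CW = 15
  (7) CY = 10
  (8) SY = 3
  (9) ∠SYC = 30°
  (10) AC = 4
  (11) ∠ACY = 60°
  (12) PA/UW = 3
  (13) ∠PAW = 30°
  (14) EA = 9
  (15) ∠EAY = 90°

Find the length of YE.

Step 1: By the law of cosines on triangle ACY: AY² = 4² + 10² − 2·4·10·cos(60°) = 76, so AY = 2·√19.
Step 2: By the law of cosines on triangle YAE: YE² = (2·√19)² + 9² − 2·2·√19·9·cos(90°) = 157, so YE = √157.

Therefore, the length of YE = √157.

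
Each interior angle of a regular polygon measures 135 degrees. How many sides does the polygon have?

Each interior angle of a regular n-gon is (n - 2) * 180 / n.
Setting this equal to 135:
(n - 2) * 180 / n = 135
Each exterior angle = 180 - 135 = 45 degrees.
Since exterior angles sum to 360: n = 360 / 45 = 8.

8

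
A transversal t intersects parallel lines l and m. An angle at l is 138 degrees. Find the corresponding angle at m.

Corresponding angles formed by parallel lines and a transversal are equal.
The given angle is 138 degrees.
The corresponding angle = 138 degrees.

138 degrees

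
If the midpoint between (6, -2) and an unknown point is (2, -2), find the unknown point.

Using the midpoint formula: M = ((x1 + x2)/2, (y1 + y2)/2)
We know M = (2, -2) and J = (6, -2)
For x: 2 = (6 + x2)/2, so x2 = 2*2 - 6 = -2
For y: -2 = (-2 + y2)/2, so y2 = 2*-2 - -2 = -2
M = (-2, -2)

(-2, -2)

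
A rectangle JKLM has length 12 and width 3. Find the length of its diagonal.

Using the Pythagorean theorem:
d² = 12² + 3² = 144 + 9 = 153
d = sqrt(153) = 3*sqrt(17)

3*sqrt(17)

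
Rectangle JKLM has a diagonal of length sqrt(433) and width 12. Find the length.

Using the Pythagorean theorem: d^2 = a^2 + b^2
b^2 = d^2 - a^2
b^2 = 433 - 144
b^2 = 289
b = sqrt(289) = 17

17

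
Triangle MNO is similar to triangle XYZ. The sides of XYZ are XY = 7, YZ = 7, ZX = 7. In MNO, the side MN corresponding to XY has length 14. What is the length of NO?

k = 14/7 = 2. NO = 2 * 7 = 14.

14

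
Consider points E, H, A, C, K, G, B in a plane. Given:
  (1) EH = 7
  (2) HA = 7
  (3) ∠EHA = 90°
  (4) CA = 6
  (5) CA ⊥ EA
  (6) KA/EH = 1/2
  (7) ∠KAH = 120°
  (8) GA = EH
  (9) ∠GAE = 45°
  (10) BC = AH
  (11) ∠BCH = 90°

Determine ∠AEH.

Step 1: By the law of cosines on triangle EHA: EA² = 7² + 7² − 2·7·7·cos(90°) = 98, so EA = 7·√2.
Step 2: By the inverse law of cosines on triangle AEH: cos(∠AEH) = ((7·√2)² + 7² − 7²) / (2·7·√2·7) = 98/138.59 = 0.7071, so ∠AEH = 45°.

Therefore, the measure of angle ∠AEH = 45°.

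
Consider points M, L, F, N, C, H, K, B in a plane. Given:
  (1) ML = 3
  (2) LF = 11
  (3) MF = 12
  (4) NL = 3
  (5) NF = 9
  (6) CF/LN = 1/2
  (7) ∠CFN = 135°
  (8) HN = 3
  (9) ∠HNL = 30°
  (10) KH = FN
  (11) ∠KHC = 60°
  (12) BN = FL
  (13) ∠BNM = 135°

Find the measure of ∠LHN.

Step 1: By the law of cosines on triangle HNL: HL² = 3² + 3² − 2·3·3·cos(30°) = 2.41, so HL ≈ 1.55.
Step 2: By the inverse law of cosines on triangle LHN: cos(∠LHN) = (1.55² + 3² − 3²) / (2·1.55·3) = 2.41/9.32 = 0.2588, so ∠LHN = 75°.

Therefore, the measure of angle ∠LHN = 75°.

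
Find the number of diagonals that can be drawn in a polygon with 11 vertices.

Each of the 11 vertices connects to 8 non-adjacent vertices via diagonals.
Total connections = 11 × 8 = 88, but each diagonal is counted twice.
Number of diagonals = 88 / 2 = 44.

44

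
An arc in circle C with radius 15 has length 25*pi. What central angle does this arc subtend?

The full circumference is 2πr = 30*pi.
The arc is 25*pi / 30*pi = 5/6 of the full circle.
So the central angle = 5/6 × 360° = 300°.

300°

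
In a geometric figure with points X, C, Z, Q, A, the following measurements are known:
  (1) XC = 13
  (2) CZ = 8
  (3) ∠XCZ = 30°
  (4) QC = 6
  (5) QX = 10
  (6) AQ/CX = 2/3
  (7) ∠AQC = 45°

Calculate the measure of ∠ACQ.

From the given relations: AQ = 2/3·CX = 2/3·13 ≈ 8.67.
Step 1: By the law of cosines on triangle CQA: CA² = 6² + 8.67² − 2·6·8.67·cos(45°) = 37.57, so CA ≈ 6.13.
Step 2: By the inverse law of cosines on triangle ACQ: cos(∠ACQ) = (6.13² + 6² − 8.67²) / (2·6.13·6) = -1.54/73.56 = -0.0209, so ∠ACQ = 91.2°.

Therefore, the measure of angle ∠ACQ = 91.2°.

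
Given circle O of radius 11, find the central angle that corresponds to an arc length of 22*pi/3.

θ = 360 × 22*pi/3 / (2π × 11) = 120° (rearranging arc length formula).

120°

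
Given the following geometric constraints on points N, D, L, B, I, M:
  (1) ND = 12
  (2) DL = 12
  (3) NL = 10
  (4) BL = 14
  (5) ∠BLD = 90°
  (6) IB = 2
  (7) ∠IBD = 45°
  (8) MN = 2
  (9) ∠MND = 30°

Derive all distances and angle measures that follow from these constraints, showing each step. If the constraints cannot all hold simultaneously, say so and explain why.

The constraints are consistent.

Step 1: From DL = 12, LB = 14, and ∠DLB = 90°, by the law of cosines:
  DB² = DL² + LB² - 2·DL·LB·cos(90°) = 144 + 196 - 0 = 340
  DB = 2·√85

Step 2: From DN = 12, NM = 2, and ∠DNM = 30°, by the law of cosines:
  DM² = DN² + NM² - 2·DN·NM·cos(30°) = 144 + 4 - 41.57 = 106.4
  DM ≈ 10.32

Step 3: From ND = 12, NL = 10, DL = 12, by the inverse law of cosines:
  cos(∠DNL) = (ND² + NL² - DL²) / (2·ND·NL)
  ∠DNL = 65.38°

Step 4: From DL = 12, DN = 12, LN = 10, by the inverse law of cosines:
  cos(∠LDN) = (DL² + DN² - LN²) / (2·DL·DN)
  ∠LDN = 49.25°

Step 5: From LD = 12, LN = 10, DN = 12, by the inverse law of cosines:
  cos(∠DLN) = (LD² + LN² - DN²) / (2·LD·LN)
  ∠DLN = 65.38°

Step 6: From DB = 2·√85, BI = 2, and ∠DBI = 45°, by the law of cosines:
  DI² = DB² + BI² - 2·DB·BI·cos(45°) = 340 + 4 - 52.15 = 291.8
  DI ≈ 17.08

Step 7: From DB = 2·√85, DL = 12, BL = 14, by the inverse law of cosines:
  cos(∠BDL) = (DB² + DL² - BL²) / (2·DB·DL)
  ∠BDL = 49.4°

Step 8: From DM = 10.32, DN = 12, MN = 2, by the inverse law of cosines:
  cos(∠MDN) = (DM² + DN² - MN²) / (2·DM·DN)
  ∠MDN = 5.56°

Step 9: From BD = 2·√85, BL = 14, DL = 12, by the inverse law of cosines:
  cos(∠DBL) = (BD² + BL² - DL²) / (2·BD·BL)
  ∠DBL = 40.6°

Step 10: From MD = 10.32, MN = 2, DN = 12, by the inverse law of cosines:
  cos(∠DMN) = (MD² + MN² - DN²) / (2·MD·MN)
  ∠DMN = 144.44°

Step 11: From DB = 2·√85, DI = 17.08, BI = 2, by the inverse law of cosines:
  cos(∠BDI) = (DB² + DI² - BI²) / (2·DB·DI)
  ∠BDI = 4.75°

Step 12: From IB = 2, ID = 17.08, BD = 2·√85, by the inverse law of cosines:
  cos(∠BID) = (IB² + ID² - BD²) / (2·IB·ID)
  ∠BID = 130.25°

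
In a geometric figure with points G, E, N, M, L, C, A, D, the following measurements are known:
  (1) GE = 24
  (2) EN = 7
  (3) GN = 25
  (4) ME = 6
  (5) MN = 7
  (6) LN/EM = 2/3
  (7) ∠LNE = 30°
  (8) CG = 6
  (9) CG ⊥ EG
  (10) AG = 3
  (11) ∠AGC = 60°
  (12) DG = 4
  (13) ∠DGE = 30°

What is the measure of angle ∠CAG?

Step 1: By the law of cosines on triangle AGC: AC² = 3² + 6² − 2·3·6·cos(60°) = 27, so AC = 3·√3.
Step 2: By the inverse law of cosines on triangle CAG: cos(∠CAG) = ((3·√3)² + 3² − 6²) / (2·3·√3·3) = 0/31.18 = 0, so ∠CAG = 90°.

Therefore, the measure of angle ∠CAG = 90°.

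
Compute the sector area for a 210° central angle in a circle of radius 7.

The full circle has area πr² = π(7)² = 49*pi.
The sector covers 210° out of 360°, a fraction of 7/12.
Sector area = 49*pi × 7/12 = 343*pi/12.

343*pi/12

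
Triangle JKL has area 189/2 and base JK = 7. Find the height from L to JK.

Rearranging the area formula Area = (1/2) * base * height:
height = 2 * Area / base = 2 * 189/2 / 7 = 27.

27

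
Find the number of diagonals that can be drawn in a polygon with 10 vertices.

Total line segments between 10 vertices = C(10,2) = 45.
Subtract the 10 sides: 45 - 10 = 35 diagonals.

35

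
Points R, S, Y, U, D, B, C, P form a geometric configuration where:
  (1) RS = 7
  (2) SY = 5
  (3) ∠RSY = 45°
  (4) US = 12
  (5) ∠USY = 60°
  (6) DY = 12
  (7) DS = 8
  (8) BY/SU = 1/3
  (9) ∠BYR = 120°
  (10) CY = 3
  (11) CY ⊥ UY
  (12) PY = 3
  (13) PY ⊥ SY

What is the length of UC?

Step 1: By the law of cosines on triangle USY: UY² = 12² + 5² − 2·12·5·cos(60°) = 109, so UY = √109.
Step 2: By the law of cosines on triangle UYC: UC² = √109² + 3² − 2·√109·3·cos(90°) = 118, so UC = √118.

Therefore, the length of UC = √118.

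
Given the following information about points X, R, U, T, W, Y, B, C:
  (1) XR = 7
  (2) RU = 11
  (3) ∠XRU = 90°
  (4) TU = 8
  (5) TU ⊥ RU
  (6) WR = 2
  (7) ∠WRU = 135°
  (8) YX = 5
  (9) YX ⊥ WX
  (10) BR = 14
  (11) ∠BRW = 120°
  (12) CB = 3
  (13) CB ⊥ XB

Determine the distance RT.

Step 1: By the law of cosines on triangle RUT: RT² = 11² + 8² − 2·11·8·cos(90°) = 185, so RT = √185.

Therefore, the length of RT = √185.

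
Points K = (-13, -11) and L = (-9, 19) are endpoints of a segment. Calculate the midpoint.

The midpoint is the point halfway along the segment.
Move half the horizontal distance: -13 + (-9 - -13)/2 = -13 + 4/2 = -11
Move half the vertical distance: -11 + (19 - -11)/2 = -11 + 30/2 = 4
Midpoint = (-11, 4)

(-11, 4)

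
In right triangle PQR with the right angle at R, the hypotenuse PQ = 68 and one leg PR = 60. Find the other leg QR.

Rearranging the Pythagorean theorem to solve for the unknown leg:
leg^2 = hypotenuse^2 - known_leg^2 = 4624 - 3600 = 1024
leg = sqrt(1024) = 32.

32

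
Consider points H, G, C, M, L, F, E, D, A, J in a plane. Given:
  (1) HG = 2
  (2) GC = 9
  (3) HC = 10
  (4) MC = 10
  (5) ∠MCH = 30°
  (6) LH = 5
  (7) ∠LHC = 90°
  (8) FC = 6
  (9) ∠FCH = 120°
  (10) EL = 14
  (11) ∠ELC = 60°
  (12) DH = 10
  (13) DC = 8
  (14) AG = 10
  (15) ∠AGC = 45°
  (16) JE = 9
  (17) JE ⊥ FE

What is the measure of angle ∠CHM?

Step 1: By the law of cosines on triangle HCM: HM² = 10² + 10² − 2·10·10·cos(30°) = 26.79, so HM ≈ 5.18.
Step 2: By the inverse law of cosines on triangle CHM: cos(∠CHM) = (10² + 5.18² − 10²) / (2·10·5.18) = 26.79/103.53 = 0.2588, so ∠CHM = 75°.

Therefore, the measure of angle ∠CHM = 75°.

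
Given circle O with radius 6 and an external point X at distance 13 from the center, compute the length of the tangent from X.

tangent = √(d² - r²) = √(13² - 6²) = √(169 - 36) = √133 = sqrt(133)

sqrt(133)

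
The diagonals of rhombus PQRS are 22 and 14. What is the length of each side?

In a rhombus, the diagonals bisect each other perpendicularly, creating four congruent right triangles.
Each triangle has legs 11 (half of 22) and 7 (half of 14).
The hypotenuse of each right triangle is a side of the rhombus:
side = sqrt(11^2 + 7^2) = sqrt(170)

sqrt(170)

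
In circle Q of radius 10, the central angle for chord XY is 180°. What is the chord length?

Chord = 2(10) sin(90°) = 20

20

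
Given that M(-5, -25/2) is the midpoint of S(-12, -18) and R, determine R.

Using the midpoint formula: M = ((x1 + x2)/2, (y1 + y2)/2)
We know M = (-5, -25/2) and S = (-12, -18)
For x: -5 = (-12 + x2)/2, so x2 = 2*-5 - -12 = 2
For y: -25/2 = (-18 + y2)/2, so y2 = 2*-25/2 - -18 = -7
R = (2, -7)

(2, -7)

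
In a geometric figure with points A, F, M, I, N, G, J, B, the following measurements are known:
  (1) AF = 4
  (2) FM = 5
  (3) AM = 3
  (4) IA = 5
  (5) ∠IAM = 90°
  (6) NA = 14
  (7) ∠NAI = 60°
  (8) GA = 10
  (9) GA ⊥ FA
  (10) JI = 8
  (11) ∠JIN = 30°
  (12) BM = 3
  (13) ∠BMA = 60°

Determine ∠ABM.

Step 1: By the law of cosines on triangle BMA: BA² = 3² + 3² − 2·3·3·cos(60°) = 9, so BA = 3.
Step 2: By the inverse law of cosines on triangle ABM: cos(∠ABM) = (3² + 3² − 3²) / (2·3·3) = 9/18 = 0.5, so ∠ABM = 60°.

Therefore, the measure of angle ∠ABM = 60°.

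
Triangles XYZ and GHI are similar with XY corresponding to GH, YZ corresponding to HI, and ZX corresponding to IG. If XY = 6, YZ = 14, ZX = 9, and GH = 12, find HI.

k = 12/6 = 2. HI = 2 * 14 = 28.

28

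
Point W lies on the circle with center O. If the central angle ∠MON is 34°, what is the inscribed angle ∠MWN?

By the inscribed angle theorem, the inscribed angle is half the central angle.
Inscribed angle = 34° / 2 = 17°

17°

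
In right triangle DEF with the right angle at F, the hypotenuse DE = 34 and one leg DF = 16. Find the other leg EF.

Rearranging the Pythagorean theorem to solve for the unknown leg:
leg^2 = hypotenuse^2 - known_leg^2 = 1156 - 256 = 900
leg = sqrt(900) = 30.

30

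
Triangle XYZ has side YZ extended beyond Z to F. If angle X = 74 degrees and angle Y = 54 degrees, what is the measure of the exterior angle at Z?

Exterior angle = 74 + 54 = 128 degrees (exterior angle theorem).

128 degrees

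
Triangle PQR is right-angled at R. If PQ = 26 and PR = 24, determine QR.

By the Pythagorean theorem: QR^2 = PQ^2 - PR^2
QR^2 = 26^2 - 24^2 = 676 - 576 = 100
QR = sqrt(100) = 10

10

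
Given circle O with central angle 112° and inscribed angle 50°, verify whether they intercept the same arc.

By the inscribed angle theorem, the inscribed angle for a central angle of 112° should be 112° / 2 = 56°.
The given inscribed angle is 50°, which does not equal 56°.
Therefore, no, they do not correspond to the same arc.

No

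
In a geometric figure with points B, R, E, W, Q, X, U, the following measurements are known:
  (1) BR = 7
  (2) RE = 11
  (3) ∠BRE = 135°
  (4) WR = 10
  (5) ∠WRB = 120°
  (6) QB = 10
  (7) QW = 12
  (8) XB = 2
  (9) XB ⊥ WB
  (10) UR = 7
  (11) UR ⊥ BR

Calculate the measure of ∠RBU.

Step 1: By the law of cosines on triangle BRU: BU² = 7² + 7² − 2·7·7·cos(90°) = 98, so BU = 7·√2.
Step 2: By the inverse law of cosines on triangle RBU: cos(∠RBU) = (7² + (7·√2)² − 7²) / (2·7·7·√2) = 98/138.59 = 0.7071, so ∠RBU = 45°.

Therefore, the measure of angle ∠RBU = 45°.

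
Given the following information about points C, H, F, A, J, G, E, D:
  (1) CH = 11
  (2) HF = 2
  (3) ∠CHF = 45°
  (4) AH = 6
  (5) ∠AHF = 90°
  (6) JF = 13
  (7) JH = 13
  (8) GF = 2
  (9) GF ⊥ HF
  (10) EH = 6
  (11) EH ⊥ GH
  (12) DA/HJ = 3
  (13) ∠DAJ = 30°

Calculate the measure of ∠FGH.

Step 1: By the law of cosines on triangle GFH: GH² = 2² + 2² − 2·2·2·cos(90°) = 8, so GH = 2·√2.
Step 2: By the inverse law of cosines on triangle FGH: cos(∠FGH) = (2² + (2·√2)² − 2²) / (2·2·2·√2) = 8/11.31 = 0.7071, so ∠FGH = 45°.

Therefore, the measure of angle ∠FGH = 45°.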